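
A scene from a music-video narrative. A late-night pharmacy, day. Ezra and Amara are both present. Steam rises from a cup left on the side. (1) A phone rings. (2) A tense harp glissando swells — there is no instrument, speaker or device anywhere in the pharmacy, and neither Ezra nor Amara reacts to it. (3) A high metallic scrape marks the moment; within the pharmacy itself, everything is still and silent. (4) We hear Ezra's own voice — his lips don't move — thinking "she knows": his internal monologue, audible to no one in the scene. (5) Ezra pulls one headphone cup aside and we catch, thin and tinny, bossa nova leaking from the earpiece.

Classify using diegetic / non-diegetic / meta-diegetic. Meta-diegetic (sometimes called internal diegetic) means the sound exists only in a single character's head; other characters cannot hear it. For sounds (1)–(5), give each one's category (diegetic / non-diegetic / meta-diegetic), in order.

(1) a phone is a real object/event in the scene's world → diegetic.
(2) is non-diegetic: score with no on-screen or off-screen source; it exists for the audience alone.
Sound (3): nothing in the scene produces it; it's an accent added for the audience, so non-diegetic.
(4) internal monologue — inside Ezra's mind, not spoken into the scene → meta-diegetic.
Sound (5): the headphones are an on-screen source, so diegetic.

diegetic, non-diegetic, non-diegetic, meta-diegetic, diegetic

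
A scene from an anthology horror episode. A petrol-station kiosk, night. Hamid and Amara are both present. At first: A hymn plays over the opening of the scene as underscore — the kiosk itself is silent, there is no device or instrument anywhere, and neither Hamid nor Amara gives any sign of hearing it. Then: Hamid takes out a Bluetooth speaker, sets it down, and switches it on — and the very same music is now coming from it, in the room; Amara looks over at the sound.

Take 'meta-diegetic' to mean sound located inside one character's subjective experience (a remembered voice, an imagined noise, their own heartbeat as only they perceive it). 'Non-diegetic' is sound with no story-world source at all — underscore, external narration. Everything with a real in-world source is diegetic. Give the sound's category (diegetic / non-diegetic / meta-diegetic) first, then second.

non-diegetic, diegetic

First: no in-world source exists and no character can hear it — underscore → non-diegetic.
Second: a Bluetooth speaker is now a real source in the story world and the characters hear it → diegetic.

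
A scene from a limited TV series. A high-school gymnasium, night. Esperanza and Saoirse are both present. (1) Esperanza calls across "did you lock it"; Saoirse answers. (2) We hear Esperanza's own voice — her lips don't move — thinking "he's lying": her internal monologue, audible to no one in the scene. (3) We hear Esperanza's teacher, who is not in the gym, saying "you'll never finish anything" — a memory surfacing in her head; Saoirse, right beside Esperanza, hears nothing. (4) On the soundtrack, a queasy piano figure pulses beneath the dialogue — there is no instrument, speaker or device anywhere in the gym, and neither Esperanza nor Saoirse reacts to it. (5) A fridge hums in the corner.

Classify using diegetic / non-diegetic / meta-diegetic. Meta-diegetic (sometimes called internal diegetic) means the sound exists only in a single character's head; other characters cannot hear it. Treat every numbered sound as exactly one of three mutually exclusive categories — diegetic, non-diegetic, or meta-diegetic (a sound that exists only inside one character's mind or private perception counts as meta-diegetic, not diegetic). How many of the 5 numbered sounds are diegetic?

(1) spoken by a character present in the story world → diegetic.
Sound (2): it's Esperanza's unspoken thought, heard only by the audience via her subjectivity, so meta-diegetic.
Sound (3): the voice is a memory playing only inside Esperanza's mind; Saoirse can't hear it, so meta-diegetic.
(4) is non-diegetic: it has no source in the story world and no character can hear it — it's underscore.
Sound (5): it's the actual ambient sound of the location, so diegetic.
Diegetic: (1), (5) — that's 2.

2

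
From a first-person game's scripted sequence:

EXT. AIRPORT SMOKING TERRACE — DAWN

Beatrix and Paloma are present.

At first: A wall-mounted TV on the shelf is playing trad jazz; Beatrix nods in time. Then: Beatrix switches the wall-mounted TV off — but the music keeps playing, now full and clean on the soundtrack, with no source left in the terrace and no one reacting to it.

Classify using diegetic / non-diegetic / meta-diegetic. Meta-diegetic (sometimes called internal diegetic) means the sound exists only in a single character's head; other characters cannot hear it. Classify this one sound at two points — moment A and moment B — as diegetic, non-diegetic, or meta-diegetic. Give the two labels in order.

Moment A: a wall-mounted TV is a real in-scene source and Beatrix reacts to it → diegetic.
Moment B: there is no longer any in-world source and no one can hear it — it has become underscore → non-diegetic.

diegetic, non-diegetic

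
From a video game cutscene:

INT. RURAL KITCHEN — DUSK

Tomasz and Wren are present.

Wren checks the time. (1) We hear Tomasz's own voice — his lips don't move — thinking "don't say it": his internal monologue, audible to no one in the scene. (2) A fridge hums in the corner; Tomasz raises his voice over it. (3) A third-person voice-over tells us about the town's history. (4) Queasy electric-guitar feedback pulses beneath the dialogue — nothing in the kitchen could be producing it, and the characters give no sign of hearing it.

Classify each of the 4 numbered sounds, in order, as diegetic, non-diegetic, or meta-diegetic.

meta-diegetic, diegetic, non-diegetic, non-diegetic

Sound (1): it's Tomasz's unspoken thought, heard only by the audience via his subjectivity, so meta-diegetic.
Sound (2): it's the actual ambient sound of the location, so diegetic.
Sound (3): commentary laid over the scene from outside the fiction, so non-diegetic.
(4) is non-diegetic: score with no on-screen or off-screen source; it exists for the audience alone.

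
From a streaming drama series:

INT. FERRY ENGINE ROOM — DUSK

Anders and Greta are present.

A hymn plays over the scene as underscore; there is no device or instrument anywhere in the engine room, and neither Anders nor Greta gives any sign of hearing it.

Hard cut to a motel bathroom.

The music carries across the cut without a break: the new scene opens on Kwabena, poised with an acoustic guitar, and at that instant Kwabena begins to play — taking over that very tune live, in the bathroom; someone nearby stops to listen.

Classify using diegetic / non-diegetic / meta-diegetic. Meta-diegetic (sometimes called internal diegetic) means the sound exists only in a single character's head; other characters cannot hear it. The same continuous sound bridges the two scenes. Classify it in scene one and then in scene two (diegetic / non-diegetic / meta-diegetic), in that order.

non-diegetic, diegetic

Scene one: there's no in-world source anywhere and no character hears it — underscore for the audience only → non-diegetic.
Scene two: from the moment Kwabena starts playing, the tune is being performed on an acoustic guitar inside the story world and another character hears it → diegetic.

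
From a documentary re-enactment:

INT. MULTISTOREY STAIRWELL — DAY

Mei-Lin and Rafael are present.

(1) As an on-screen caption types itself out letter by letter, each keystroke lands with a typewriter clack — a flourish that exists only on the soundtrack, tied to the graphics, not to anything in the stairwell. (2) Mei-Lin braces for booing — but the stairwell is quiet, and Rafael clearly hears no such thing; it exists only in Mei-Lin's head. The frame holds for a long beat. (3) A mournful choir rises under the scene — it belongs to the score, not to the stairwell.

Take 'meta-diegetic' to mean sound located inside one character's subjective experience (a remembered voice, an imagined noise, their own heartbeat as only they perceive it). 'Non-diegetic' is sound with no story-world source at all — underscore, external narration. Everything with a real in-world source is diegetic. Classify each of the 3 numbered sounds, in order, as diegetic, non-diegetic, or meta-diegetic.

(1) is non-diegetic: sound married to a title/caption — outside the diegesis by definition.
(2) the sound is imagined by Mei-Lin; nothing in the story world is producing it and Rafael can't hear it → meta-diegetic.
(3) score with no on-screen or off-screen source; it exists for the audience alone → non-diegetic.

non-diegetic, meta-diegetic, non-diegetic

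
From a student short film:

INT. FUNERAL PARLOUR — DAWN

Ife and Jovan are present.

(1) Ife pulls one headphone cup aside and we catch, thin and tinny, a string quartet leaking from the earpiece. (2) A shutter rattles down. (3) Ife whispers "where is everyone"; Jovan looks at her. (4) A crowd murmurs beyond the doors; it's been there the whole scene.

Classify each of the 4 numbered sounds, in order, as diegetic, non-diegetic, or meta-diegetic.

diegetic, diegetic, diegetic, diegetic

Sound (1): the earpiece is a real device on Ife's head — source music, so diegetic.
(2) is diegetic: an in-world source (a shutter); characters could hear it.
(3) Ife is a character speaking aloud in the scene → diegetic.
(4) ambient/room sound belonging to the story's physical space → diegetic.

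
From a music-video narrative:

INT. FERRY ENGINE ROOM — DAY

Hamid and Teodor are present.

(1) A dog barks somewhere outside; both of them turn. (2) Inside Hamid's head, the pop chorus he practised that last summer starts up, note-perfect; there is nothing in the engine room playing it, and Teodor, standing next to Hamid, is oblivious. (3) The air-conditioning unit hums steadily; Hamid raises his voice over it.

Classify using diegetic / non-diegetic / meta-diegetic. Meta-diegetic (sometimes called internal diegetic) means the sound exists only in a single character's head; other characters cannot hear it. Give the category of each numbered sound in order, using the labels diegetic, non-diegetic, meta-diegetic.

(1) an in-world source (a dog); characters could hear it → diegetic.
(2) it lives in Hamid's subjectivity, not in the engine room → meta-diegetic.
(3) is diegetic: the air-conditioning unit is part of the location's real environment.

diegetic, meta-diegetic, diegetic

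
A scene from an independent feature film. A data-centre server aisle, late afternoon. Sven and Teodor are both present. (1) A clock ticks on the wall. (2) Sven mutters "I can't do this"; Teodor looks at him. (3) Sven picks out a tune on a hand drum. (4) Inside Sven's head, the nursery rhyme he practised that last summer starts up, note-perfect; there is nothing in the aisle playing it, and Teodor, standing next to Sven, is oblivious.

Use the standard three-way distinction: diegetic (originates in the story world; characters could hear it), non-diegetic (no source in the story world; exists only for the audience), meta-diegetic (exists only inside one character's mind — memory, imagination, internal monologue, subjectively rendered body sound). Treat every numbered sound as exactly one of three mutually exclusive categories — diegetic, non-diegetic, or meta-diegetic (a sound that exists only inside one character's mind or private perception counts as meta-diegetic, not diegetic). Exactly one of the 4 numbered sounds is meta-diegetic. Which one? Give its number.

4

(1) is diegetic: an in-world source (a clock); characters could hear it.
Sound (2): spoken by a character present in the story world, so diegetic.
(3) a character is playing a hand drum on screen → diegetic.
(4) remembered music, private to Sven — Teodor is oblivious because it isn't in the room → meta-diegetic.
Only (4) is meta-diegetic.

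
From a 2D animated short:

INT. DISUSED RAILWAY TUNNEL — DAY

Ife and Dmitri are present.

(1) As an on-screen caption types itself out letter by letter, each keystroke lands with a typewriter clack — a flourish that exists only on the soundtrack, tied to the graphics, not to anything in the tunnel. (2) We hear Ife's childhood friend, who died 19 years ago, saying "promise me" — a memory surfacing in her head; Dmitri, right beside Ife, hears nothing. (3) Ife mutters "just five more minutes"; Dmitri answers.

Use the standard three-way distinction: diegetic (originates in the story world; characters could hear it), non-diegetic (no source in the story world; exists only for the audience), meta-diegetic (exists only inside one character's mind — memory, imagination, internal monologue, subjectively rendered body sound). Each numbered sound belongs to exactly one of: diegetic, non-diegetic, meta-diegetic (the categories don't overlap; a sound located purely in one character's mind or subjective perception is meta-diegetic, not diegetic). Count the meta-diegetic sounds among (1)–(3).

(1) is non-diegetic: sound married to a title/caption — outside the diegesis by definition.
(2) a remembered line, private to Ife — not present in the room, not audible to Dmitri → meta-diegetic.
Sound (3): Ife is a character speaking aloud in the scene, so diegetic.
So 1 of the 3 is meta-diegetic: (2).

1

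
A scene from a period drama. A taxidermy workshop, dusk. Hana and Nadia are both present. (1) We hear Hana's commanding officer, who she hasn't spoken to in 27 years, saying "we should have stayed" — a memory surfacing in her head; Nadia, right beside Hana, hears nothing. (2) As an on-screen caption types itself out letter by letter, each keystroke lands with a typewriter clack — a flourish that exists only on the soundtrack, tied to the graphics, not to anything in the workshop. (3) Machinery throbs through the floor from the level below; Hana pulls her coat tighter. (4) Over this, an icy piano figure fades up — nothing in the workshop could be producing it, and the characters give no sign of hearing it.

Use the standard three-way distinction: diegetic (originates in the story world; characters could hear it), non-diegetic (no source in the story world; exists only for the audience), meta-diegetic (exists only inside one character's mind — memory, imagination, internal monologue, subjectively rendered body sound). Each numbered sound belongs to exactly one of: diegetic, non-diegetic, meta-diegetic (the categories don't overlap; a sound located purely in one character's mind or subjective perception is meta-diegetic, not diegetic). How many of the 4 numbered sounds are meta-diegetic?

Sound (1): a remembered line, private to Hana — not present in the room, not audible to Nadia, so meta-diegetic.
(2) it accompanies on-screen graphics, not anything inside the story world → non-diegetic.
Sound (3): machinery is part of the location's real environment, so diegetic.
(4) score with no on-screen or off-screen source; it exists for the audience alone → non-diegetic.
Meta-diegetic: (1) — that's 1.

1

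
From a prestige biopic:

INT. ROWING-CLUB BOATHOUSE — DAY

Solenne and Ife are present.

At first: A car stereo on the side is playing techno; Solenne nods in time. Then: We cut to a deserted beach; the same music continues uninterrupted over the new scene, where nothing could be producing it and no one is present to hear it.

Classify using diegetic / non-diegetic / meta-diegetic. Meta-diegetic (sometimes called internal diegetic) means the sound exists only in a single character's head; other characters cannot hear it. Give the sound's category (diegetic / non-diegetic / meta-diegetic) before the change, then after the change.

diegetic, non-diegetic

Before the change: a car stereo is a real in-scene source and Solenne reacts to it → diegetic.
After the change: there is no longer any in-world source and no one can hear it — it has become underscore → non-diegetic.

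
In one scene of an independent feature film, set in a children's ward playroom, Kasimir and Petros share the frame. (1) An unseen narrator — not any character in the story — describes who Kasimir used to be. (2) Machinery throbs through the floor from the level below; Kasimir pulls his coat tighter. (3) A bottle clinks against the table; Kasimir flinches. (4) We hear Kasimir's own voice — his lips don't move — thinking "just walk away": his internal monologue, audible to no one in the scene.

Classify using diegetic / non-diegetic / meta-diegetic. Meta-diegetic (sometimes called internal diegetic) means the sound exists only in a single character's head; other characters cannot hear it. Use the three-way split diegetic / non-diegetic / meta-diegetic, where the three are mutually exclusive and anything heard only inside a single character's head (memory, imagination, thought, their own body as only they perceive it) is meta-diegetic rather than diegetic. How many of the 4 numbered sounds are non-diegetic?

1

(1) is non-diegetic: the narrator exists outside the story world, addressing only the audience.
(2) it's the actual ambient sound of the location → diegetic.
(3) is diegetic: the sound comes from a bottle physically present in the location.
Sound (4): internal monologue — inside Kasimir's mind, not spoken into the scene, so meta-diegetic.
Non-diegetic: (1) — that's 1.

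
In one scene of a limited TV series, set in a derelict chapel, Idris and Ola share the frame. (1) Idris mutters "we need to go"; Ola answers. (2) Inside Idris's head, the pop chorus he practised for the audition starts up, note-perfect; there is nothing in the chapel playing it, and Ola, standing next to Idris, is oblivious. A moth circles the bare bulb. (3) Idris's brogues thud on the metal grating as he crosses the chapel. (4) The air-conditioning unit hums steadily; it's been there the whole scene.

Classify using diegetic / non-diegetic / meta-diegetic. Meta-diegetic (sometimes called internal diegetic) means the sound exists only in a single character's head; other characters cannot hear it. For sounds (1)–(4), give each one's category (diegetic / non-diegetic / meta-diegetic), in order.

diegetic, meta-diegetic, diegetic, diegetic

(1) is diegetic: spoken by a character present in the story world.
(2) is meta-diegetic: it lives in Idris's subjectivity, not in the chapel.
(3) is diegetic: it's the physical sound of Idris moving in the space.
(4) ambient/room sound belonging to the story's physical space → diegetic.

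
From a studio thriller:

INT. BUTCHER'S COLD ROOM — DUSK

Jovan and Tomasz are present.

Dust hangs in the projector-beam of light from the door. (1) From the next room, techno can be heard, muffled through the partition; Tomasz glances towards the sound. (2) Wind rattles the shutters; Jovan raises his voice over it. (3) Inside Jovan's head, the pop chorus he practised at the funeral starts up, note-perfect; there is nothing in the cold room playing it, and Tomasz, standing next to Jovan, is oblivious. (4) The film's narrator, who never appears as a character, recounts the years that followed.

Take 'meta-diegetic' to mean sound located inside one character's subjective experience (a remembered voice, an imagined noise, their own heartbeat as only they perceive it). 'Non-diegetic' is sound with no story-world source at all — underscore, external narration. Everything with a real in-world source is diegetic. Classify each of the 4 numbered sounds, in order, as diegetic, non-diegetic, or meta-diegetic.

diegetic, diegetic, meta-diegetic, non-diegetic

(1) is diegetic: off-screen diegetic: the source is out of frame but still in the story's space.
(2) is diegetic: wind is part of the location's real environment.
Sound (3): the music is a memory playing inside Jovan's mind alone; no real-world source, Tomasz can't hear it, so meta-diegetic.
(4) is non-diegetic: the narrator exists outside the story world, addressing only the audience.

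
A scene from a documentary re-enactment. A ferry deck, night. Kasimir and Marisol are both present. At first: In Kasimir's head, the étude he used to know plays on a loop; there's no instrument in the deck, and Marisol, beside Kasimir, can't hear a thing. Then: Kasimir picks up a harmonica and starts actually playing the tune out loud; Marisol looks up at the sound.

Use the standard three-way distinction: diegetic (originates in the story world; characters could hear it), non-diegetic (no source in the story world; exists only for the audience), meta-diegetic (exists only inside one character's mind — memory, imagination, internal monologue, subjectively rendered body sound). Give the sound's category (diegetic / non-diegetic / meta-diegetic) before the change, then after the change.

meta-diegetic, diegetic

Before the change: the tune exists only as Kasimir's private memory; Marisol can't hear it → meta-diegetic.
After the change: Kasimir is now producing it live on a harmonica, in the room, and Marisol hears it → diegetic.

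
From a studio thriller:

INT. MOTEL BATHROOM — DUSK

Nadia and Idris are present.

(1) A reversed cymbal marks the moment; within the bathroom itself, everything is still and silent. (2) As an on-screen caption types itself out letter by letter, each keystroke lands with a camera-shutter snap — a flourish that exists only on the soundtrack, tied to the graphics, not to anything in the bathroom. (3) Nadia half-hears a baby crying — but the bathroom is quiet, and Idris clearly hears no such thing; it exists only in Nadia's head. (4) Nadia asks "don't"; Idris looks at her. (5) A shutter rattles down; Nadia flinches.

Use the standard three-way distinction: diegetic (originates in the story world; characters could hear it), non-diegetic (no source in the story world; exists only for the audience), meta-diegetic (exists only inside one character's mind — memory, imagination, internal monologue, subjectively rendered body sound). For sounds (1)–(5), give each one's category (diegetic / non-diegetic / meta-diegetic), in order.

non-diegetic, non-diegetic, meta-diegetic, diegetic, diegetic

Sound (1): an editorial stinger — it belongs to the cut, not the story world, so non-diegetic.
(2) it accompanies on-screen graphics, not anything inside the story world → non-diegetic.
(3) Nadia alone 'hears' it — an imagined sound, not present in the space → meta-diegetic.
(4) is diegetic: on-screen dialogue — Nadia speaks and Idris is there to hear.
Sound (5): an in-world source (a shutter); characters could hear it, so diegetic.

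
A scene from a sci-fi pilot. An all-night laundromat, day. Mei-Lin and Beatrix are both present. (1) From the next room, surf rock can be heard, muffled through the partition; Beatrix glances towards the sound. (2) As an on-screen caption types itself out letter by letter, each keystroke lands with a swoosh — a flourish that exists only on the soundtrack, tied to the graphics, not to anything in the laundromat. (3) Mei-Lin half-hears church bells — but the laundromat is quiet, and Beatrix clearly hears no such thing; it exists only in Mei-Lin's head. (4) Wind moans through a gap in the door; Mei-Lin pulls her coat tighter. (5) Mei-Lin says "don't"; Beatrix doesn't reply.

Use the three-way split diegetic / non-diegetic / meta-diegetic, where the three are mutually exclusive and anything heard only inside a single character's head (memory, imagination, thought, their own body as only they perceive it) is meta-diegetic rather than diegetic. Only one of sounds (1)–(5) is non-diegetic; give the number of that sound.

(1) it's coming from the next room — a location within the story world — and Beatrix reacts → diegetic.
(2) is non-diegetic: sound married to a title/caption — outside the diegesis by definition.
Sound (3): subjective to Mei-Lin: the laundromat is silent and Beatrix hears nothing, so meta-diegetic.
(4) it's the actual ambient sound of the location → diegetic.
(5) on-screen dialogue — Mei-Lin speaks and Beatrix is there to hear → diegetic.
Only (2) is non-diegetic.

2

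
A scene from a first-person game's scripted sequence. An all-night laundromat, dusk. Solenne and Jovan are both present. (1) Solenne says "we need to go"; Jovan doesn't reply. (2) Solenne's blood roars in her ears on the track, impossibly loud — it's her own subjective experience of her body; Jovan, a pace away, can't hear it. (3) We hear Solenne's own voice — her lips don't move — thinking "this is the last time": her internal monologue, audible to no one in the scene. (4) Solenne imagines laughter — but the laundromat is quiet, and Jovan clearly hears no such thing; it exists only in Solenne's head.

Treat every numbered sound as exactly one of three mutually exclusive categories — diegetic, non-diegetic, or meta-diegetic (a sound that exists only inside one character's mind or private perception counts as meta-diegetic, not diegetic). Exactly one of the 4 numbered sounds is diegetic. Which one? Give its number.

1

(1) on-screen dialogue — Solenne speaks and Jovan is there to hear → diegetic.
(2) point-of-audition from inside Solenne's body; not a sound in the room → meta-diegetic.
(3) it's Solenne's unspoken thought, heard only by the audience via her subjectivity → meta-diegetic.
Sound (4): Solenne alone 'hears' it — an imagined sound, not present in the space, so meta-diegetic.
Only (1) is diegetic.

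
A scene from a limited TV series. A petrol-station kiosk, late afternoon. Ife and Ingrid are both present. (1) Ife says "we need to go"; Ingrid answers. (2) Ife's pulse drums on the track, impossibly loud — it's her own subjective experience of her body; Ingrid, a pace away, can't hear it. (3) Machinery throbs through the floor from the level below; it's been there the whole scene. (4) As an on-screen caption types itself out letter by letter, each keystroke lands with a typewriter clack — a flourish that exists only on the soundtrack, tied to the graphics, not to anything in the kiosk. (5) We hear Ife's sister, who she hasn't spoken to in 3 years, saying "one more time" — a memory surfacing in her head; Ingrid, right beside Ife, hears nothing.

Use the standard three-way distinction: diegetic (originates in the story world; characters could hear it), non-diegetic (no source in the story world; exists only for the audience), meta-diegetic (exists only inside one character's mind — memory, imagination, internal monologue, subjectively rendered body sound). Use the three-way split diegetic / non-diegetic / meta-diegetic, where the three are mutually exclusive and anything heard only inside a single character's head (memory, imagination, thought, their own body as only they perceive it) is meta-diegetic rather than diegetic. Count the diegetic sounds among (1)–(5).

(1) spoken by a character present in the story world → diegetic.
(2) is meta-diegetic: it's Ife's internal bodily sensation rendered as sound; only Ife 'hears' it.
Sound (3): it's the actual ambient sound of the location, so diegetic.
Sound (4): it accompanies on-screen graphics, not anything inside the story world, so non-diegetic.
Sound (5): the voice is a memory playing only inside Ife's mind; Ingrid can't hear it, so meta-diegetic.
So 2 of the 5 are diegetic: (1), (3).

2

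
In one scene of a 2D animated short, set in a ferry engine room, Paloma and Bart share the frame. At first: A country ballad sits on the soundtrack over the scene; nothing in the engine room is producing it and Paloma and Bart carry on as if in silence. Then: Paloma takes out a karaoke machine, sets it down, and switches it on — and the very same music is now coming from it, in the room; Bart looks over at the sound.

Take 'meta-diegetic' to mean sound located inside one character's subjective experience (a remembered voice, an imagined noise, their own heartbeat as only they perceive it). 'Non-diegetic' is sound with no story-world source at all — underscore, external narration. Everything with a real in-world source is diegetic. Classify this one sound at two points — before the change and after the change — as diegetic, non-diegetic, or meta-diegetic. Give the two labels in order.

non-diegetic, diegetic

Before the change: no in-world source exists and no character can hear it — underscore → non-diegetic.
After the change: a karaoke machine is now a real source in the story world and the characters hear it → diegetic.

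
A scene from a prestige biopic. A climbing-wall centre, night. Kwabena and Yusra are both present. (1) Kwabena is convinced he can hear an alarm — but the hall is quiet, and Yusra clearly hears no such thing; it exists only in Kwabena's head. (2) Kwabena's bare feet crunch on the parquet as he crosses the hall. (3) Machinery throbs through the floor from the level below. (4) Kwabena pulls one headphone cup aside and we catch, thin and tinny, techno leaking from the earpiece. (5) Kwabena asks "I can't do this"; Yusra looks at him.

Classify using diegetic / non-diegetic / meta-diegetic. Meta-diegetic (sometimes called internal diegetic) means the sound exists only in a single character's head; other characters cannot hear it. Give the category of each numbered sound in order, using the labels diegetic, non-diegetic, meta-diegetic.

meta-diegetic, diegetic, diegetic, diegetic, diegetic

(1) Kwabena alone 'hears' it — an imagined sound, not present in the space → meta-diegetic.
Sound (2): Kwabena's footsteps are produced in the story world, so diegetic.
(3) is diegetic: it's the actual ambient sound of the location.
Sound (4): the headphones are an on-screen source, so diegetic.
Sound (5): spoken by a character present in the story world, so diegetic.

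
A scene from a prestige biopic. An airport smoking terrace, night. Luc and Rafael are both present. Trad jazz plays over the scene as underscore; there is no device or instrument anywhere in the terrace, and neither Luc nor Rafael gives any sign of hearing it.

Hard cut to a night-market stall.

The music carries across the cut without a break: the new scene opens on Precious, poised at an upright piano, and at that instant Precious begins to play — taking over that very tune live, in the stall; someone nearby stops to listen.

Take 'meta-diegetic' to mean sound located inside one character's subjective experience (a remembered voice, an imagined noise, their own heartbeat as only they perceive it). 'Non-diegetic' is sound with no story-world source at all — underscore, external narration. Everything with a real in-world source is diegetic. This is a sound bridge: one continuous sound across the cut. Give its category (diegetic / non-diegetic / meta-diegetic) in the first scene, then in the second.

non-diegetic, diegetic

Scene one: there's no in-world source anywhere and no character hears it — underscore for the audience only → non-diegetic.
Scene two: from the moment Precious starts playing, the tune is being performed on an upright piano inside the story world and another character hears it → diegetic.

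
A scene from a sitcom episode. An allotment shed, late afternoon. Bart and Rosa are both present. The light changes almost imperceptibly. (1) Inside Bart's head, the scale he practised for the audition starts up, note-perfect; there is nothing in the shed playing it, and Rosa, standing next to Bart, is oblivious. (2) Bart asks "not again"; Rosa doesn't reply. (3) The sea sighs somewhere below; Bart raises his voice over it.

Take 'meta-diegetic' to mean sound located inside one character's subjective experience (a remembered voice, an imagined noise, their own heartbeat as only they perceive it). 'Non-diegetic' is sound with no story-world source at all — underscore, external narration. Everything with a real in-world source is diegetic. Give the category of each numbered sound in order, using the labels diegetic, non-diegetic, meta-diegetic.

meta-diegetic, diegetic, diegetic

(1) it lives in Bart's subjectivity, not in the shed → meta-diegetic.
(2) is diegetic: on-screen dialogue — Bart speaks and Rosa is there to hear.
(3) is diegetic: ambient/room sound belonging to the story's physical space.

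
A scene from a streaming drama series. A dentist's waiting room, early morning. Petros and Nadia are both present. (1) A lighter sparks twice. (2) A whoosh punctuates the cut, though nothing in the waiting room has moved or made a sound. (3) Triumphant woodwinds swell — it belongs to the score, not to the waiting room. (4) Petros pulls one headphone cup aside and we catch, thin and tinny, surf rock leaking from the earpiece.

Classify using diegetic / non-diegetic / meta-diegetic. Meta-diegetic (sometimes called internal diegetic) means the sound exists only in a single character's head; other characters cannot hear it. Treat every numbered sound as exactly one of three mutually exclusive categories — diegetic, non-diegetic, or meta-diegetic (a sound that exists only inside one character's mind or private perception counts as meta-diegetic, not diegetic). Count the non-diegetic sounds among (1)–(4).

(1) an in-world source (a lighter); characters could hear it → diegetic.
Sound (2): nothing in the scene produces it; it's an accent added for the audience, so non-diegetic.
(3) is non-diegetic: it has no source in the story world and no character can hear it — it's underscore.
(4) it's leaking from a physical pair of headphones in the scene → diegetic.
So 2 of the 4 are non-diegetic: (2), (3).

2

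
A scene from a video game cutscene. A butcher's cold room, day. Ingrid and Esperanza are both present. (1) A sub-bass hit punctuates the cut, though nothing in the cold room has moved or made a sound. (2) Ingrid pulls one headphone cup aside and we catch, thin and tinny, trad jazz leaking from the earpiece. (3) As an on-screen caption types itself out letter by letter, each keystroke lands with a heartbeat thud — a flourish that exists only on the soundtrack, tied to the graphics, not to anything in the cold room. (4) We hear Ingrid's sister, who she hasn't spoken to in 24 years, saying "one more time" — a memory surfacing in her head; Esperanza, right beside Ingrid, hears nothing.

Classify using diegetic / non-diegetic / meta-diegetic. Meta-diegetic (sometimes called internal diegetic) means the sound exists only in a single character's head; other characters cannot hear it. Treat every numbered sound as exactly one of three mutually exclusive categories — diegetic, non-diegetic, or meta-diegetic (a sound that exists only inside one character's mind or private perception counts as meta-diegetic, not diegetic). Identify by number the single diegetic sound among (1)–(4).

2

(1) an editorial stinger — it belongs to the cut, not the story world → non-diegetic.
Sound (2): the earpiece is a real device on Ingrid's head — source music, so diegetic.
(3) is non-diegetic: the caption isn't part of the story world, so neither is the sound tied to it.
Sound (4): it's Ingrid's recollection rendered as sound; the other character can't hear it, so meta-diegetic.
Only (2) is diegetic.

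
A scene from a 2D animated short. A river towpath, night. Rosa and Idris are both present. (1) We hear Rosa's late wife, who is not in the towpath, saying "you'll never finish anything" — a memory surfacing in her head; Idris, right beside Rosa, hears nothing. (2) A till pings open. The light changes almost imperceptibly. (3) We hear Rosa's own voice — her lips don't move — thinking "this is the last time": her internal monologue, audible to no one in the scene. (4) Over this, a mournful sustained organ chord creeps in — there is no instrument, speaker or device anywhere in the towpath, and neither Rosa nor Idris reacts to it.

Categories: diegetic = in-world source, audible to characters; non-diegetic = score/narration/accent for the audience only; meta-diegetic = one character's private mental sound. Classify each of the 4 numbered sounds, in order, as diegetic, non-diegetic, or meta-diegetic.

meta-diegetic, diegetic, meta-diegetic, non-diegetic

Sound (1): the voice is a memory playing only inside Rosa's mind; Idris can't hear it, so meta-diegetic.
(2) is diegetic: a till is a real object/event in the scene's world.
(3) is meta-diegetic: Rosa's thought-voice: a private mental sound no other character can hear.
(4) score with no on-screen or off-screen source; it exists for the audience alone → non-diegetic.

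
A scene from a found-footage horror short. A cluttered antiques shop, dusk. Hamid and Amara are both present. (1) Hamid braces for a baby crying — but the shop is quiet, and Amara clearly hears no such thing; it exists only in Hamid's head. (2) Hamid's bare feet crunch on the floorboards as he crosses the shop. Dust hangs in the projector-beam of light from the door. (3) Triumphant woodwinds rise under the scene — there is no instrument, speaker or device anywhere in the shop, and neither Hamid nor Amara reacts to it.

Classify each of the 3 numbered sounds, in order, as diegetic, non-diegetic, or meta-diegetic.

(1) the sound is imagined by Hamid; nothing in the story world is producing it and Amara can't hear it → meta-diegetic.
(2) Hamid's footsteps are produced in the story world → diegetic.
(3) is non-diegetic: it has no source in the story world and no character can hear it — it's underscore.

meta-diegetic, diegetic, non-diegetic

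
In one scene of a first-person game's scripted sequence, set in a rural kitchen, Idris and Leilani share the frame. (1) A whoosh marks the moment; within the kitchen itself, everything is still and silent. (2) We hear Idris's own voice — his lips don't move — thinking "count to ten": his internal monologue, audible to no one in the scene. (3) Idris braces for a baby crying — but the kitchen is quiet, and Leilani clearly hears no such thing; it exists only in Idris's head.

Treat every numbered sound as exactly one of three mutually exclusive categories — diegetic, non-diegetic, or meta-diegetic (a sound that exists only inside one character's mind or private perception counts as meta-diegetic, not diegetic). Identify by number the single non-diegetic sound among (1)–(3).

(1) it's a sound-design accent with no in-world source; no one in the scene can hear it → non-diegetic.
(2) Idris's thought-voice: a private mental sound no other character can hear → meta-diegetic.
(3) is meta-diegetic: Idris alone 'hears' it — an imagined sound, not present in the space.
Only (1) is non-diegetic.

1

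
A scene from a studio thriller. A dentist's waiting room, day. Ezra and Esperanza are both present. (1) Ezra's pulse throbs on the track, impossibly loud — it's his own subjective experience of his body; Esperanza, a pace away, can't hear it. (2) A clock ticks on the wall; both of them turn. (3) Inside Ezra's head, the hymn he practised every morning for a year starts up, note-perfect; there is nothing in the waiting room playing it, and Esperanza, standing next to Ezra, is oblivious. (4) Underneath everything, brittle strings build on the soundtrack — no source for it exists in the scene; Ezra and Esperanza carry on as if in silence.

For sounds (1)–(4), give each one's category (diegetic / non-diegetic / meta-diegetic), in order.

meta-diegetic, diegetic, meta-diegetic, non-diegetic

(1) is meta-diegetic: point-of-audition from inside Ezra's body; not a sound in the room.
(2) is diegetic: the sound comes from a clock physically present in the location.
(3) it lives in Ezra's subjectivity, not in the waiting room → meta-diegetic.
Sound (4): it has no source in the story world and no character can hear it — it's underscore, so non-diegetic.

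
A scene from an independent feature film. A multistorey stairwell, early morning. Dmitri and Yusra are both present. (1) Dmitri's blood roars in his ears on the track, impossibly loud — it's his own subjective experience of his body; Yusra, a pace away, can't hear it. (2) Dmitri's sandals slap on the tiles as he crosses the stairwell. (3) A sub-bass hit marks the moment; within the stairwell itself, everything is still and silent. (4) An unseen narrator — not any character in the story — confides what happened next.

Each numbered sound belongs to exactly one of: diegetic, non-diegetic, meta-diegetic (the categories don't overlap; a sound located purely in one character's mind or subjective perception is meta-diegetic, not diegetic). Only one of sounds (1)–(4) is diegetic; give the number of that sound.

(1) a subjective body sound — Dmitri's private perception, inaudible to Yusra → meta-diegetic.
Sound (2): a character's body making contact with the set — an in-world sound, so diegetic.
Sound (3): an editorial stinger — it belongs to the cut, not the story world, so non-diegetic.
(4) commentary laid over the scene from outside the fiction → non-diegetic.
Only (2) is diegetic.

2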